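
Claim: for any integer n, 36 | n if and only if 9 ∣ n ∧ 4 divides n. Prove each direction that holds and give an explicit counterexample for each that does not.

(⟹) If 36 ∣ n, write n = 36q. Since 36 = 4·9, n = 9·(4q), so 9 ∣ n; and since 36 = 9·4, n = 4·(9q), so 4 ∣ n.

(⟸) Suppose 9 ∣ n and 4 ∣ n. Any common multiple of 9 and 4 is a multiple of their lcm; here gcd(9, 4) = 1, so lcm(9, 4) = 9·4 = 36, so 36 ∣ n.

Equivalent; both directions hold.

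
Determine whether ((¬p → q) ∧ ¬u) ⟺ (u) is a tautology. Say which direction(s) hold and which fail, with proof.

Both directions fail.

(⟹) This fails. Under p = T, u = F, q = F, the left side is true but the right side is false.

(⟸) This fails. Under p = F, u = T, q = F, the left side is false but the right side is true.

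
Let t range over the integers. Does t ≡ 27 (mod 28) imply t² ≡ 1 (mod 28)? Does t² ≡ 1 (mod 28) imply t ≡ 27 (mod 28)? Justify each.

(⇐) This fails: take t = 1. Then 1² = 1 ≡ 1 (mod 28), yet 1 ≡ 1 (mod 28), not 27.

(⇒) Suppose t ≡ 27 (mod 28). Write t = 28j + 27. Then (28j + 27)² = 784j² + 1512j + 729 = 28(28j² + 54j + 26) + 1, so t² ≡ 1 (mod 28).

Only the forward implication holds.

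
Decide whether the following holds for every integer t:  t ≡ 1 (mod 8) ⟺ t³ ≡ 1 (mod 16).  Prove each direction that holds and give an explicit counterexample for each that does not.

(⟹) This fails: take t = 9. Then 9 ≡ 1 (mod 8), but 9³ = 729 ≡ 9 (mod 16), not 1.

(⟸) Conversely, the residues r modulo 16 with r³ ≡ 1 (mod 16) are exactly {1}, and each is ≡ 1 (mod 8).

The forward direction fails; the converse holds.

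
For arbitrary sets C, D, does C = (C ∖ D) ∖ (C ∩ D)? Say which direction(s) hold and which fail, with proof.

(⊆) This inclusion fails. Take C = {1}, D = {1}; then 1 ∈ C but 1 ∉ (C ∖ D) ∖ (C ∩ D).

(⊇) Let x ∈ (C ∖ D) ∖ (C ∩ D). Then x ∈ C and x ∉ D, from which x ∈ C.

The sets are not equal: only the reverse inclusion holds.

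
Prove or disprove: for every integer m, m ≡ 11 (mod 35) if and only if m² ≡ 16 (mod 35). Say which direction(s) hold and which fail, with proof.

Only the forward direction holds.

(→) Suppose m ≡ 11 (mod 35). Write m = 35j + 11. Then (35j + 11)² = 1225j² + 770j + 121 = 35(35j² + 22j + 3) + 16, so m² ≡ 16 (mod 35).

(←) This fails: take m = 4. Then 4² = 16 ≡ 16 (mod 35), yet 4 ≡ 4 (mod 35), not 11.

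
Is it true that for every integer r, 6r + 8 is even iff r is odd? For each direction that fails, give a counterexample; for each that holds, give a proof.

Forward direction. This fails: take r = 6. Then 6r + 8 = 44, which is even, yet r = 6 is even, not odd.

Converse. Suppose r is odd. Since 6 is even, 6r is even for every r, so 6r + 8 has the same parity as 8, which is even. Hence 6r + 8 is even.

(⇒) fails; (⇐) holds.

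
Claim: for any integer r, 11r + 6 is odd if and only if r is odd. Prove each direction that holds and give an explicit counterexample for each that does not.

[⇒] Suppose 11r + 6 is odd. Since 11 is odd, 11r and r have the same parity, so 11r + 6 ≡ r + 6 (mod 2). As 6 is even, 11r + 6 is odd exactly when r is odd. Thus r is odd.

[⇐] Conversely, suppose r is odd; write r = 2j + 1. Then 11r + 6 = 11·(2j + 1) + 6 = 2·11j + 17, which is odd.

The biconditional holds.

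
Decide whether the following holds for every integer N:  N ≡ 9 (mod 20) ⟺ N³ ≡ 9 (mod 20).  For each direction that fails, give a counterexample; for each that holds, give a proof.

The biconditional holds.

[⇒] Suppose N ≡ 9 (mod 20). Write N = 20j + 9. Then (20j + 9)³ = 8000j³ + 10800j² + 4860j + 729 = 20(400j³ + 540j² + 243j + 36) + 9, so N³ ≡ 9 (mod 20).

[⇐] Conversely, suppose N³ ≡ 9 (mod 20). The only residue r in {0, …, 19} with r³ ≡ 9 (mod 20) is r = 9, so N ≡ 9 (mod 20).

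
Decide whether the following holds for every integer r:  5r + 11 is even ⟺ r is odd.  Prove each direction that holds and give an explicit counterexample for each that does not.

Equivalent; both directions hold.

[⇒] Suppose 5r + 11 is even. Since 5 is odd, 5r and r have the same parity, so 5r + 11 ≡ r + 11 (mod 2). As 11 is odd, 5r + 11 is even exactly when r is odd. Thus r is odd.

[⇐] Conversely, suppose r is odd; write r = 2j + 1. Then 5r + 11 = 5·(2j + 1) + 11 = 2·5j + 16, which is even.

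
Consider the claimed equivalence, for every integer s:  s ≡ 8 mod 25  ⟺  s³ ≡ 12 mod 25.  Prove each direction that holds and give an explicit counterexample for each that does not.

Both directions hold.

Forward direction. Suppose s ≡ 8 mod 25. Write s = 25j + 8. Then (25j + 8)³ = 15625j³ + 15000j² + 4800j + 512 = 25(625j³ + 600j² + 192j + 20) + 12, so s³ ≡ 12 (mod 25).

Converse. Suppose s³ ≡ 12 (mod 25). The only residue r in {0, …, 24} with r³ ≡ 12 (mod 25) is r = 8, so s ≡ 8 (mod 25).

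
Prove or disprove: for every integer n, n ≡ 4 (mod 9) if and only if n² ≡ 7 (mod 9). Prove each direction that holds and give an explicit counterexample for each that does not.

[⇒] Suppose n ≡ 4 (mod 9). Write n = 9j + 4. Then (9j + 4)² = 81j² + 72j + 16 = 9(9j² + 8j + 1) + 7, so n² ≡ 7 (mod 9).

[⇐] This fails: take n = 5. Then 5² = 25 ≡ 7 (mod 9), yet 5 ≡ 5 (mod 9), not 4.

Only the forward direction holds.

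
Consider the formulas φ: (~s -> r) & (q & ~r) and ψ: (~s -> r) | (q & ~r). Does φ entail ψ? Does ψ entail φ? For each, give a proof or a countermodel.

Converse. This fails. Under q = T, s = F, r = F, the left side is false but the right side is true.

Forward direction. Assume the antecedent. If q is true, (~s -> r) | (q & ~r) reduces to true regardless of the other variables. If q is false, the antecedent cannot hold. Either way (~s -> r) | (q & ~r) holds.

The forward direction holds; the converse fails.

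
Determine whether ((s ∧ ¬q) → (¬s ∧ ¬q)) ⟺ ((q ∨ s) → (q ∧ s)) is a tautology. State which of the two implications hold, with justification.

Not equivalent: only (⇐) holds.

(→) This fails. Under q = T, s = F, the left side is true but the right side is false.

(←) Assume the antecedent. If q is true, (s ∧ ¬q) → (¬s ∧ ¬q) reduces to true regardless of the other variables. If q is false, the antecedent forces (q = F, s = F), and (s ∧ ¬q) → (¬s ∧ ¬q) holds there. Either way (s ∧ ¬q) → (¬s ∧ ¬q) holds.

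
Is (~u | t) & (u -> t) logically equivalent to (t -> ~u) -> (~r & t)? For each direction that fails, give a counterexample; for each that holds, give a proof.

[⇐] Assume the antecedent. If r is true, the antecedent forces (r = T, u = T, t = T), and (~u | t) & (u -> t) holds there. If r is false, the antecedent forces (r = F, u = F, t = T) or (r = F, u = T, t = T), and (~u | t) & (u -> t) holds there. Either way (~u | t) & (u -> t) holds.

[⇒] This fails. Under r = F, u = F, t = F, the left side is true but the right side is false.

The forward direction fails; the converse holds.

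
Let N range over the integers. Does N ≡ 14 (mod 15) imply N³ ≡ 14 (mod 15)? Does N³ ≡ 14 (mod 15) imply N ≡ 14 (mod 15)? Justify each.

Converse. Suppose N³ ≡ 14 (mod 15). The only residue r in {0, …, 14} with r³ ≡ 14 (mod 15) is r = 14, so N ≡ 14 (mod 15).

Forward direction. Suppose N ≡ 14 (mod 15). Write N = 15j + 14. Then (15j + 14)³ = 3375j³ + 9450j² + 8820j + 2744 = 15(225j³ + 630j² + 588j + 182) + 14, so N³ ≡ 14 (mod 15).

The biconditional holds.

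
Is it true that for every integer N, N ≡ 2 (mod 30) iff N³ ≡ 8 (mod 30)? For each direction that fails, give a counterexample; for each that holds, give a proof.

Both implications hold.

(⇒) Suppose N ≡ 2 (mod 30). Write N = 30j + 2. Then (30j + 2)³ = 27000j³ + 5400j² + 360j + 8 = 30(900j³ + 180j² + 12j) + 8, so N³ ≡ 8 (mod 30).

(⇐) Conversely, suppose N³ ≡ 8 (mod 30). The only residue r in {0, …, 29} with r³ ≡ 8 (mod 30) is r = 2, so N ≡ 2 (mod 30).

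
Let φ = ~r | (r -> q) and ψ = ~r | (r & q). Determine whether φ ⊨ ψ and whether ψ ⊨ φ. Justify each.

(→) Assume the antecedent. If q is true, ~r | (r & q) reduces to true regardless of the other variables. If q is false, the antecedent forces (q = F, r = F), and ~r | (r & q) holds there. Either way ~r | (r & q) holds.

(←) Assume the antecedent. If q is true, ~r | (r -> q) reduces to true regardless of the other variables. If q is false, the antecedent forces (q = F, r = F), and ~r | (r -> q) holds there. Either way ~r | (r -> q) holds.

Both implications hold.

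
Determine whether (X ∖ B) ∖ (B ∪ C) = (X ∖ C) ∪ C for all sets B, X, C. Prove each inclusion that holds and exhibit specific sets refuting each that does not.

(⊆) holds; (⊇) fails.

(⊆) Let x ∈ (X ∖ B) ∖ (B ∪ C). Then x ∈ X and x ∉ B, C, from which x ∈ (X ∖ C) ∪ C.

(⊇) This inclusion fails. Take B = {1}, X = {1}, C = ∅; then 1 ∈ (X ∖ C) ∪ C but 1 ∉ (X ∖ B) ∖ (B ∪ C).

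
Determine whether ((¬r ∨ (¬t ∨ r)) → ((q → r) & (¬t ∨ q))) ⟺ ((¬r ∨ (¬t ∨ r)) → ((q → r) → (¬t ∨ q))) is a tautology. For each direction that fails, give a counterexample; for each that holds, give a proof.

(⇒) holds; (⇐) fails.

Forward direction. Assume the antecedent. If q is true, the consequent reduces to true regardless of the other variables. If q is false, the antecedent forces (r = F, q = F, t = F) or (r = T, q = F, t = F), and the consequent holds there. Either way the consequent holds.

Converse. This fails. Under r = F, q = T, t = F, the left side is false but the right side is true.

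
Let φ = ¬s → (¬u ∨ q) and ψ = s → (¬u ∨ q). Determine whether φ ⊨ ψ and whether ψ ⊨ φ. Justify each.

[⇒] This fails. Under u = T, s = T, q = F, the left side is true but the right side is false.

[⇐] This fails. Under u = T, s = F, q = F, the left side is false but the right side is true.

(⇒) fails and (⇐) fails.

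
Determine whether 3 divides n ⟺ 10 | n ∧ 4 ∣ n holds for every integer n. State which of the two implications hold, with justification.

Neither implication holds.

Forward direction. This fails: take n = 3. Certainly 3 ∣ 3, but 10 ∤ 3.

Converse. This fails: take n = 20. Both 10 ∣ 20 and 4 ∣ 20, yet 20 is not a multiple of 3 (since 20 = 6·3 + 2), so 3 ∤ 20.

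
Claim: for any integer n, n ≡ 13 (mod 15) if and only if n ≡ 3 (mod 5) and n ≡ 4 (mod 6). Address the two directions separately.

(⇒) This fails: n = 13 gives 13 ≡ 13 (mod 15) but 13 ≡ 1 (mod 6), so the conjunction on the right does not hold.

(⇐) Conversely, if n ≡ 3 (mod 5) and n ≡ 4 (mod 6), then by the Chinese remainder theorem n ≡ 28 (mod 30). Since 28 ≡ 13 (mod 15) and 15 ∣ 30, we get n ≡ 13 (mod 15).

(⇒) fails; (⇐) holds.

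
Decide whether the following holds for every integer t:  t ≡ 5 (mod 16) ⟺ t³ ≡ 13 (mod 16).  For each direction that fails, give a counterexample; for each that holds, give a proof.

Forward direction. Suppose t ≡ 5 (mod 16). Write t = 16j + 5. Then (16j + 5)³ = 4096j³ + 3840j² + 1200j + 125 = 16(256j³ + 240j² + 75j + 7) + 13, so t³ ≡ 13 (mod 16).

Converse. Suppose t³ ≡ 13 (mod 16). The only residue r in {0, …, 15} with r³ ≡ 13 (mod 16) is r = 5, so t ≡ 5 (mod 16).

The biconditional holds.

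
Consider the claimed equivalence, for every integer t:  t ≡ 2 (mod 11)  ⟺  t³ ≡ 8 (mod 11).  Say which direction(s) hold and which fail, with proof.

Equivalent; both directions hold.

Forward direction. Suppose t ≡ 2 (mod 11). Write t = 11j + 2. Then (11j + 2)³ = 1331j³ + 726j² + 132j + 8 = 11(121j³ + 66j² + 12j) + 8, so t³ ≡ 8 (mod 11).

Converse. Suppose t³ ≡ 8 (mod 11). The only residue r in {0, …, 10} with r³ ≡ 8 (mod 11) is r = 2, so t ≡ 2 (mod 11).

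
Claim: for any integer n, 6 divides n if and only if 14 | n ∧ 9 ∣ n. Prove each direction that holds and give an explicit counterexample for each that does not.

Only the converse holds.

(→) This fails: take n = 6. Certainly 6 ∣ 6, but 14 ∤ 6.

(←) Suppose 14 ∣ n and 9 ∣ n. Any common multiple of 14 and 9 is a multiple of their lcm; here gcd(14, 9) = 1, so lcm(14, 9) = 14·9 = 126, so 126 ∣ n. Since 6 ∣ 126, it follows that 6 ∣ n.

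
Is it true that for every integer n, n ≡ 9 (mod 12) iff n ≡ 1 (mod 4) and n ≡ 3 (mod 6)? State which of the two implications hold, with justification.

(⟹) Suppose n ≡ 9 (mod 12); write n = 12j + 9. Since 4 ∣ 12, reducing mod 4 gives n ≡ 9 ≡ 1 (mod 4); since 6 ∣ 12, reducing mod 6 gives n ≡ 9 ≡ 3 (mod 6).

(⟸) Conversely, if n ≡ 1 (mod 4) and n ≡ 3 (mod 6), then by the Chinese remainder theorem n ≡ 9 (mod 12). This is exactly n ≡ 9 (mod 12).

Both directions hold; the statement is true.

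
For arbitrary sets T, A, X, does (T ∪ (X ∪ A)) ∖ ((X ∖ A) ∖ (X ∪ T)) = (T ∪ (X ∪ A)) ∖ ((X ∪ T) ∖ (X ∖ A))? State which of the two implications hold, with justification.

(⟹) This inclusion fails. Take T = {1}, A = ∅, X = ∅; then 1 ∈ (T ∪ (X ∪ A)) ∖ ((X ∖ A) ∖ (X ∪ T)) but 1 ∉ (T ∪ (X ∪ A)) ∖ ((X ∪ T) ∖ (X ∖ A)).

(⟸) Let x ∈ (T ∪ (X ∪ A)) ∖ ((X ∪ T) ∖ (X ∖ A)). Then either x ∈ A and x ∉ T, X; or x ∈ X and x ∉ T, A; or x ∈ T ∩ X and x ∉ A. In each case x ∈ (T ∪ (X ∪ A)) ∖ ((X ∖ A) ∖ (X ∪ T)), so (T ∪ (X ∪ A)) ∖ ((X ∪ T) ∖ (X ∖ A)) ⊆ (T ∪ (X ∪ A)) ∖ ((X ∖ A) ∖ (X ∪ T)).

Only the reverse inclusion holds.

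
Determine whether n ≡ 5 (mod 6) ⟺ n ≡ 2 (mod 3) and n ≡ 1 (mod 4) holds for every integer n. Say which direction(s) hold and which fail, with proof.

Only the reverse direction holds.

Forward direction. This fails: n = 11 gives 11 ≡ 5 (mod 6) but 11 ≡ 3 (mod 4), so the conjunction on the right does not hold.

Converse. If n ≡ 2 (mod 3) and n ≡ 1 (mod 4), then by the Chinese remainder theorem n ≡ 5 (mod 12). Since 5 ≡ 5 (mod 6) and 6 ∣ 12, we get n ≡ 5 (mod 6).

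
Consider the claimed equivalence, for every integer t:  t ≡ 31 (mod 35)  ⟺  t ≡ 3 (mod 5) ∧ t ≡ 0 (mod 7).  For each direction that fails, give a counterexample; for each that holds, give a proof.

Both directions fail.

(⇒) This fails: t = 31 gives 31 ≡ 31 (mod 35) but 31 ≡ 1 (mod 5), so the conjunction on the right does not hold.

(⇐) This fails: t = 28 satisfies both congruences on the right (28 ≡ 3 mod 5 and 28 ≡ 0 mod 7) yet 28 ≡ 28 (mod 35), not 31.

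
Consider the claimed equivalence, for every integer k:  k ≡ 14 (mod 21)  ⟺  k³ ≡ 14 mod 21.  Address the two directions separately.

Both directions hold; the statement is true.

(→) Suppose k ≡ 14 (mod 21). Write k = 21j + 14. Then (21j + 14)³ = 9261j³ + 18522j² + 12348j + 2744 = 21(441j³ + 882j² + 588j + 130) + 14, so k³ ≡ 14 (mod 21).

(←) Conversely, suppose k³ ≡ 14 (mod 21). The only residue r in {0, …, 20} with r³ ≡ 14 (mod 21) is r = 14, so k ≡ 14 (mod 21).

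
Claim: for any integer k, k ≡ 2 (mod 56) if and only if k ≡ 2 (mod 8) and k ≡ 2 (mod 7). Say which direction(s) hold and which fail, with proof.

(→) Suppose k ≡ 2 (mod 56); write k = 56j + 2. Since 8 ∣ 56, reducing mod 8 gives k ≡ 2 (mod 8); since 7 ∣ 56, reducing mod 7 gives k ≡ 2 (mod 7).

(←) Conversely, if k ≡ 2 (mod 8) and k ≡ 2 (mod 7), then by the Chinese remainder theorem k ≡ 2 (mod 56). This is exactly k ≡ 2 (mod 56).

Both implications hold.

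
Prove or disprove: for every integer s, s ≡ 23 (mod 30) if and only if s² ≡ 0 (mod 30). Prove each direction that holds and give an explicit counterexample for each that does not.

[⇒] This fails: take s = 23. Then 23 ≡ 23 (mod 30), but 23² = 529 ≡ 19 (mod 30), not 0.

[⇐] This fails: take s = 0. Then 0² = 0 ≡ 0 (mod 30), yet 0 ≡ 0 (mod 30), not 23.

Both directions fail.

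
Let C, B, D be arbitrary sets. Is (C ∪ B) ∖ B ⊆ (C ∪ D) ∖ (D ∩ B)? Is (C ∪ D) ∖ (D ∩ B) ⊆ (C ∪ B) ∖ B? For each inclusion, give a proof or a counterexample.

(⟸) This inclusion fails. Take C = {1}, B = {1}, D = ∅; then 1 ∈ (C ∪ D) ∖ (D ∩ B) but 1 ∉ (C ∪ B) ∖ B.

(⟹) Let x ∈ (C ∪ B) ∖ B. Then either x ∈ C and x ∉ B, D; or x ∈ C ∩ D and x ∉ B. In each case x ∈ (C ∪ D) ∖ (D ∩ B), so (C ∪ B) ∖ B ⊆ (C ∪ D) ∖ (D ∩ B).

Only the forward inclusion holds.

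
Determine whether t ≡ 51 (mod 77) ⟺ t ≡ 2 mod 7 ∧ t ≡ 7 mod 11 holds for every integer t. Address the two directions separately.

(→) Suppose t ≡ 51 (mod 77); write t = 77j + 51. Since 7 ∣ 77, reducing mod 7 gives t ≡ 51 ≡ 2 (mod 7); since 11 ∣ 77, reducing mod 11 gives t ≡ 51 ≡ 7 (mod 11).

(←) Conversely, if t ≡ 2 (mod 7) and t ≡ 7 (mod 11), then by the Chinese remainder theorem t ≡ 51 (mod 77). This is exactly t ≡ 51 (mod 77).

Both directions hold.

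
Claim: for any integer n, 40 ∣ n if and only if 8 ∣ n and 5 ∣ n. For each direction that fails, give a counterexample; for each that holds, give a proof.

Both implications hold.

Forward direction. If 40 ∣ n, write n = 40q. Since 40 = 5·8, n = 8·(5q), so 8 ∣ n; and since 40 = 8·5, n = 5·(8q), so 5 ∣ n.

Converse. Suppose 8 ∣ n and 5 ∣ n. Any common multiple of 8 and 5 is a multiple of their lcm; here gcd(8, 5) = 1, so lcm(8, 5) = 8·5 = 40, so 40 ∣ n.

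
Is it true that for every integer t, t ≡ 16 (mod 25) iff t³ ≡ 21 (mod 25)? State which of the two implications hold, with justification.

The biconditional holds.

(⟹) Suppose t ≡ 16 (mod 25). Write t = 25j + 16. Then (25j + 16)³ = 15625j³ + 30000j² + 19200j + 4096 = 25(625j³ + 1200j² + 768j + 163) + 21, so t³ ≡ 21 (mod 25).

(⟸) Conversely, suppose t³ ≡ 21 (mod 25). The only residue r in {0, …, 24} with r³ ≡ 21 (mod 25) is r = 16, so t ≡ 16 (mod 25).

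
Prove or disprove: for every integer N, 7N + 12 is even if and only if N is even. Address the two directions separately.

Forward direction. Suppose 7N + 12 is even. Since 7 is odd, 7N and N have the same parity, so 7N + 12 ≡ N + 12 (mod 2). As 12 is even, 7N + 12 is even exactly when N is even. Thus N is even.

Converse. Suppose N is even; write N = 2j. Then 7N + 12 = 7·(2j) + 12 = 2·7j + 12, which is even.

Both directions hold.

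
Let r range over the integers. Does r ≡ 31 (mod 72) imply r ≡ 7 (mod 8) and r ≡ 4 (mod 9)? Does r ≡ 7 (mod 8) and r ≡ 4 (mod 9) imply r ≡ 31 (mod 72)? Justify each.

(⟸) If r ≡ 7 (mod 8) and r ≡ 4 (mod 9), then by the Chinese remainder theorem r ≡ 31 (mod 72). This is exactly r ≡ 31 (mod 72).

(⟹) Suppose r ≡ 31 (mod 72); write r = 72j + 31. Since 8 ∣ 72, reducing mod 8 gives r ≡ 31 ≡ 7 (mod 8); since 9 ∣ 72, reducing mod 9 gives r ≡ 31 ≡ 4 (mod 9).

Both directions hold.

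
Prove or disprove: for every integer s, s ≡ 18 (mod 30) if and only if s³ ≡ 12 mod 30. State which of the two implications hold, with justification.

(⟹) Suppose s ≡ 18 (mod 30). Write s = 30j + 18. Then (30j + 18)³ = 27000j³ + 48600j² + 29160j + 5832 = 30(900j³ + 1620j² + 972j + 194) + 12, so s³ ≡ 12 (mod 30).

(⟸) Conversely, suppose s³ ≡ 12 (mod 30). The only residue r in {0, …, 29} with r³ ≡ 12 (mod 30) is r = 18, so s ≡ 18 (mod 30).

Both implications hold.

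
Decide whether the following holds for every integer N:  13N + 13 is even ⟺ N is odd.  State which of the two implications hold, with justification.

The biconditional holds.

(⟹) Suppose 13N + 13 is even. Since 13 is odd, 13N and N have the same parity, so 13N + 13 ≡ N + 13 (mod 2). As 13 is odd, 13N + 13 is even exactly when N is odd. Thus N is odd.

(⟸) Conversely, suppose N is odd; write N = 2j + 1. Then 13N + 13 = 13·(2j + 1) + 13 = 2·13j + 26, which is even.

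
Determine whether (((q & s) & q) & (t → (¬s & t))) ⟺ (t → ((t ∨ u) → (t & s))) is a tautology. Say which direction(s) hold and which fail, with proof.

(⇒) Assume the antecedent. If u is true, the antecedent forces (u = T, q = T, t = F, s = T), and t → ((t ∨ u) → (t & s)) holds there. If u is false, the antecedent forces (u = F, q = T, t = F, s = T), and t → ((t ∨ u) → (t & s)) holds there. Either way t → ((t ∨ u) → (t & s)) holds.

(⇐) This fails. Under u = F, q = F, t = F, s = F, the left side is false but the right side is true.

Only the forward implication holds.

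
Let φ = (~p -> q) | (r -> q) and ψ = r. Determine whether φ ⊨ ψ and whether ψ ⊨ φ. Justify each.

Forward direction. This fails. Under r = F, q = F, p = F, the left side is true but the right side is false.

Converse. This fails. Under r = T, q = F, p = F, the left side is false but the right side is true.

Neither direction holds.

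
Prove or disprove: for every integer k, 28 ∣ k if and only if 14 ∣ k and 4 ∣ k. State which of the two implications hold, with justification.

Equivalent; both directions hold.

Forward direction. If 28 ∣ k, write k = 28q. Since 28 = 2·14, k = 14·(2q), so 14 ∣ k; and since 28 = 7·4, k = 4·(7q), so 4 ∣ k.

Converse. Suppose 14 ∣ k and 4 ∣ k. Any common multiple of 14 and 4 is a multiple of their lcm; here lcm(14, 4) = 14·4/gcd(14, 4) = 56/2 = 28, so 28 ∣ k.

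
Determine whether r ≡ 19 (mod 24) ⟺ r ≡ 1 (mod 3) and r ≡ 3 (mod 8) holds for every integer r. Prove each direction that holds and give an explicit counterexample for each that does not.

[⇒] Suppose r ≡ 19 (mod 24); write r = 24j + 19. Since 3 ∣ 24, reducing mod 3 gives r ≡ 19 ≡ 1 (mod 3); since 8 ∣ 24, reducing mod 8 gives r ≡ 19 ≡ 3 (mod 8).

[⇐] Conversely, if r ≡ 1 (mod 3) and r ≡ 3 (mod 8), then by the Chinese remainder theorem r ≡ 19 (mod 24). This is exactly r ≡ 19 (mod 24).

Both directions hold; the statement is true.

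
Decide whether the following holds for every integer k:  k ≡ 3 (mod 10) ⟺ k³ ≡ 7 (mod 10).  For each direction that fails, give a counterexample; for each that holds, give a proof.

Both directions hold; the statement is true.

(⇒) Suppose k ≡ 3 (mod 10). Write k = 10j + 3. Then (10j + 3)³ = 1000j³ + 900j² + 270j + 27 = 10(100j³ + 90j² + 27j + 2) + 7, so k³ ≡ 7 (mod 10).

(⇐) Conversely, suppose k³ ≡ 7 (mod 10). The only residue r in {0, …, 9} with r³ ≡ 7 (mod 10) is r = 3, so k ≡ 3 (mod 10).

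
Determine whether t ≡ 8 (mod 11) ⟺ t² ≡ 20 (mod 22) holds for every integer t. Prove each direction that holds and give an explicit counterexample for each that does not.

(⇒) This fails: take t = 19. Then 19 ≡ 8 (mod 11), but 19² = 361 ≡ 9 (mod 22), not 20.

(⇐) This fails: take t = 14. Then 14² = 196 ≡ 20 (mod 22), yet 14 ≡ 3 (mod 11), not 8.

Both directions fail.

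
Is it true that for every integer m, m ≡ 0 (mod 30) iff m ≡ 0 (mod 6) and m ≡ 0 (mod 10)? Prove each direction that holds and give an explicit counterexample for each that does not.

(⟹) Suppose m ≡ 0 (mod 30); write m = 30j + 0. Since 6 ∣ 30, reducing mod 6 gives m ≡ 0 (mod 6); since 10 ∣ 30, reducing mod 10 gives m ≡ 0 (mod 10).

(⟸) Conversely, if m ≡ 0 (mod 6) and m ≡ 0 (mod 10), then by the Chinese remainder theorem m ≡ 0 (mod 30). This is exactly m ≡ 0 (mod 30).

Both directions hold; the statement is true.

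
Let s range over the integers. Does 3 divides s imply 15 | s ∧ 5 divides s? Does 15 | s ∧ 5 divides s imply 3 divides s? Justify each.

Not equivalent: only (⇐) holds.

[⇒] This fails: take s = 3. Certainly 3 ∣ 3, but 15 ∤ 3.

[⇐] Suppose 15 ∣ s and 5 ∣ s. Any common multiple of 15 and 5 is a multiple of their lcm; here lcm(15, 5) = 15·5/gcd(15, 5) = 75/5 = 15, so 15 ∣ s. Since 3 ∣ 15, it follows that 3 ∣ s.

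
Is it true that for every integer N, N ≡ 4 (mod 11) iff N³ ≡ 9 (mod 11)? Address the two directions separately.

Equivalent; both directions hold.

(⟹) Suppose N ≡ 4 (mod 11). Write N = 11j + 4. Then (11j + 4)³ = 1331j³ + 1452j² + 528j + 64 = 11(121j³ + 132j² + 48j + 5) + 9, so N³ ≡ 9 (mod 11).

(⟸) Conversely, suppose N³ ≡ 9 (mod 11). The only residue r in {0, …, 10} with r³ ≡ 9 (mod 11) is r = 4, so N ≡ 4 (mod 11).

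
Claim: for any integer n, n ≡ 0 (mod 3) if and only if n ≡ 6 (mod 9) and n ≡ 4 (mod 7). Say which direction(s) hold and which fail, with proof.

The forward direction fails; the converse holds.

Converse. If n ≡ 6 (mod 9) and n ≡ 4 (mod 7), then by the Chinese remainder theorem n ≡ 60 (mod 63). Since 60 ≡ 0 (mod 3) and 3 ∣ 63, we get n ≡ 0 (mod 3).

Forward direction. This fails: n = 0 gives 0 ≡ 0 (mod 3) but 0 ≡ 0 (mod 9), so the conjunction on the right does not hold.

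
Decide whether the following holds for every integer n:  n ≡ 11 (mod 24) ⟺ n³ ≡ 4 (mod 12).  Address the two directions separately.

Neither direction holds.

Forward direction. This fails: take n = 11. Then 11 ≡ 11 (mod 24), but 11³ = 1331 ≡ 11 (mod 12), not 4.

Converse. This fails: take n = 4. Then 4³ = 64 ≡ 4 (mod 12), yet 4 ≡ 4 (mod 24), not 11.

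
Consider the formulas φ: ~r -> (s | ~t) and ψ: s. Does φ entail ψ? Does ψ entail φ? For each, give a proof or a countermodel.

[⇒] This fails. Under r = F, s = F, t = F, the left side is true but the right side is false.

[⇐] Assume the antecedent. If r is true, ~r -> (s | ~t) reduces to true regardless of the other variables. If r is false, the antecedent forces (r = F, s = T, t = F) or (r = F, s = T, t = T), and ~r -> (s | ~t) holds there. Either way ~r -> (s | ~t) holds.

(⇒) fails; (⇐) holds.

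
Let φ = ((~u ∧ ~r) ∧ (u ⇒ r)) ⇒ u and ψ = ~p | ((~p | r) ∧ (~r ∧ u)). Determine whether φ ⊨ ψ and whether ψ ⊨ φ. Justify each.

(⟹) This fails. Under u = T, r = F, p = T, the left side is true but the right side is false.

(⟸) This fails. Under u = F, r = F, p = F, the left side is false but the right side is true.

Neither implication holds.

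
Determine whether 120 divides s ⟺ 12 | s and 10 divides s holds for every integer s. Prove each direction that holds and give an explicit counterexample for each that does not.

(⟸) This fails: take s = 60. Both 12 ∣ 60 and 10 ∣ 60, yet 60 is not a multiple of 120 (since 60 = 0·120 + 60), so 120 ∤ 60.

(⟹) If 120 ∣ s, write s = 120q. Since 120 = 10·12, s = 12·(10q), so 12 ∣ s; and since 120 = 12·10, s = 10·(12q), so 10 ∣ s.

Not equivalent: only (⇒) holds.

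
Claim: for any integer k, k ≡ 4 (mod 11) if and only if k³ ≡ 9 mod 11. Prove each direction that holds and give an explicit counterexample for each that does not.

[⇒] Suppose k ≡ 4 (mod 11). Write k = 11j + 4. Then (11j + 4)³ = 1331j³ + 1452j² + 528j + 64 = 11(121j³ + 132j² + 48j + 5) + 9, so k³ ≡ 9 (mod 11).

[⇐] Conversely, suppose k³ ≡ 9 (mod 11). The only residue r in {0, …, 10} with r³ ≡ 9 (mod 11) is r = 4, so k ≡ 4 (mod 11).

The biconditional holds.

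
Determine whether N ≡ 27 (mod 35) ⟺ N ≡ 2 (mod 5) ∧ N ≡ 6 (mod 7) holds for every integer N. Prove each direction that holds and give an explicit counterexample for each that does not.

(⟹) Suppose N ≡ 27 (mod 35); write N = 35j + 27. Since 5 ∣ 35, reducing mod 5 gives N ≡ 27 ≡ 2 (mod 5); since 7 ∣ 35, reducing mod 7 gives N ≡ 27 ≡ 6 (mod 7).

(⟸) Conversely, if N ≡ 2 (mod 5) and N ≡ 6 (mod 7), then by the Chinese remainder theorem N ≡ 27 (mod 35). This is exactly N ≡ 27 (mod 35).

The biconditional holds.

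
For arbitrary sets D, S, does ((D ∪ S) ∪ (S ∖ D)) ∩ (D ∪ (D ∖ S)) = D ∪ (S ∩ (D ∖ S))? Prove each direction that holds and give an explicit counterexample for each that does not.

The two sets are equal.

(⟹) Let x ∈ ((D ∪ S) ∪ (S ∖ D)) ∩ (D ∪ (D ∖ S)). Then either x ∈ D and x ∉ S; or x ∈ D ∩ S. In each case x ∈ D ∪ (S ∩ (D ∖ S)), so ((D ∪ S) ∪ (S ∖ D)) ∩ (D ∪ (D ∖ S)) ⊆ D ∪ (S ∩ (D ∖ S)).

(⟸) Let x ∈ D ∪ (S ∩ (D ∖ S)). Then either x ∈ D and x ∉ S; or x ∈ D ∩ S. In each case x ∈ ((D ∪ S) ∪ (S ∖ D)) ∩ (D ∪ (D ∖ S)), so D ∪ (S ∩ (D ∖ S)) ⊆ ((D ∪ S) ∪ (S ∖ D)) ∩ (D ∪ (D ∖ S)).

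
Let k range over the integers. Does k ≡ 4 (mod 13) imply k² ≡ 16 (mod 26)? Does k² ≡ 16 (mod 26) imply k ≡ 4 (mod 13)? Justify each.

(⟹) This fails: take k = 17. Then 17 ≡ 4 (mod 13), but 17² = 289 ≡ 3 (mod 26), not 16.

(⟸) This fails: take k = 22. Then 22² = 484 ≡ 16 (mod 26), yet 22 ≡ 9 (mod 13), not 4.

(⇒) fails and (⇐) fails.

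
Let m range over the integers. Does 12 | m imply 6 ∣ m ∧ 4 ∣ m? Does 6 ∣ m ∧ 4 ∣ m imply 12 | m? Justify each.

Both implications hold.

(⇒) If 12 ∣ m, write m = 12q. Since 12 = 2·6, m = 6·(2q), so 6 ∣ m; and since 12 = 3·4, m = 4·(3q), so 4 ∣ m.

(⇐) Suppose 6 ∣ m and 4 ∣ m. Any common multiple of 6 and 4 is a multiple of their lcm; here lcm(6, 4) = 6·4/gcd(6, 4) = 24/2 = 12, so 12 ∣ m.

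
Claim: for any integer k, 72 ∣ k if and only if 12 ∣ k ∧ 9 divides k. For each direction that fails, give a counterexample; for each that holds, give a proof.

(⇒) holds; (⇐) fails.

(→) If 72 ∣ k, write k = 72q. Since 72 = 6·12, k = 12·(6q), so 12 ∣ k; and since 72 = 8·9, k = 9·(8q), so 9 ∣ k.

(←) This fails: take k = 36. Both 12 ∣ 36 and 9 ∣ 36, yet 36 is not a multiple of 72 (since 36 = 0·72 + 36), so 72 ∤ 36.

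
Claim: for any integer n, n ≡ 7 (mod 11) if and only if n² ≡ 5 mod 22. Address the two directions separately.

[⇒] This fails: take n = 18. Then 18 ≡ 7 (mod 11), but 18² = 324 ≡ 16 (mod 22), not 5.

[⇐] This fails: take n = 15. Then 15² = 225 ≡ 5 (mod 22), yet 15 ≡ 4 (mod 11), not 7.

(⇒) fails and (⇐) fails.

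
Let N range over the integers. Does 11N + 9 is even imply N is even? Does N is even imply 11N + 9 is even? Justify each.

Both directions fail.

(⟹) This fails: N = 3 gives 11N + 9 = 42, which is even, but 3 is odd, not even.

(⟸) This also fails: N = 2 is even, but 11N + 9 = 31 is odd, not even.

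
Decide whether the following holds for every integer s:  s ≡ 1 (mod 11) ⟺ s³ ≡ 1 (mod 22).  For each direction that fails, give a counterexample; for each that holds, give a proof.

Forward direction. This fails: take s = 12. Then 12 ≡ 1 (mod 11), but 12³ = 1728 ≡ 12 (mod 22), not 1.

Converse. The residues r modulo 22 with r³ ≡ 1 (mod 22) are exactly {1}, and each is ≡ 1 (mod 11).

The forward direction fails; the converse holds.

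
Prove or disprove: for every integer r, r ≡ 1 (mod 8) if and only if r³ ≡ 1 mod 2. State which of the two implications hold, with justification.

Not equivalent: only (⇒) holds.

[⇒] Suppose r ≡ 1 (mod 8). Then r³ ≡ 1³ = 1 (mod 8), and since 2 ∣ 8, also r³ ≡ 1 (mod 2).

[⇐] This fails: take r = 3. Then 3³ = 27 ≡ 1 (mod 2), yet 3 ≡ 3 (mod 8), not 1.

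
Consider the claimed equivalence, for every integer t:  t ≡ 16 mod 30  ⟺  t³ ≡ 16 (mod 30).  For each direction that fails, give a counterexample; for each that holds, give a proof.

Both implications hold.

(⟹) Suppose t ≡ 16 mod 30. Write t = 30j + 16. Then (30j + 16)³ = 27000j³ + 43200j² + 23040j + 4096 = 30(900j³ + 1440j² + 768j + 136) + 16, so t³ ≡ 16 (mod 30).

(⟸) Conversely, suppose t³ ≡ 16 (mod 30). The only residue r in {0, …, 29} with r³ ≡ 16 (mod 30) is r = 16, so t ≡ 16 (mod 30).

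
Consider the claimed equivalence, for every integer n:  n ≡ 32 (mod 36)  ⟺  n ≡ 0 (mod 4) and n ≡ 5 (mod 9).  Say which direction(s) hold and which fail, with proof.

[⇒] Suppose n ≡ 32 (mod 36); write n = 36j + 32. Since 4 ∣ 36, reducing mod 4 gives n ≡ 32 ≡ 0 (mod 4); since 9 ∣ 36, reducing mod 9 gives n ≡ 32 ≡ 5 (mod 9).

[⇐] Conversely, if n ≡ 0 (mod 4) and n ≡ 5 (mod 9), then by the Chinese remainder theorem n ≡ 32 (mod 36). This is exactly n ≡ 32 (mod 36).

Both directions hold; the statement is true.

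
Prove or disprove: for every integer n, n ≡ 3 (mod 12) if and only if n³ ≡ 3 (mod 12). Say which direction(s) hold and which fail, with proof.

Forward direction. Suppose n ≡ 3 (mod 12). Write n = 12j + 3. Then (12j + 3)³ = 1728j³ + 1296j² + 324j + 27 = 12(144j³ + 108j² + 27j + 2) + 3, so n³ ≡ 3 (mod 12).

Converse. Suppose n³ ≡ 3 (mod 12). The only residue r in {0, …, 11} with r³ ≡ 3 (mod 12) is r = 3, so n ≡ 3 (mod 12).

Both directions hold; the statement is true.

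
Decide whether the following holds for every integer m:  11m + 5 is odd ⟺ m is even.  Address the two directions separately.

Both implications hold.

(⇒) Suppose 11m + 5 is odd. Since 11 is odd, 11m and m have the same parity, so 11m + 5 ≡ m + 5 (mod 2). As 5 is odd, 11m + 5 is odd exactly when m is even. Thus m is even.

(⇐) Conversely, suppose m is even; write m = 2j. Then 11m + 5 = 11·(2j) + 5 = 2·11j + 5, which is odd.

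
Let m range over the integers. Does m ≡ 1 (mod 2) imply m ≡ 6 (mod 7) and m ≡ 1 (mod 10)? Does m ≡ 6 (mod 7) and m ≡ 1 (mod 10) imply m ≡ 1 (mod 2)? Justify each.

Only the reverse direction holds.

[⇒] This fails: m = 1 gives 1 ≡ 1 (mod 2) but 1 ≡ 1 (mod 7), so the conjunction on the right does not hold.

[⇐] Conversely, if m ≡ 6 (mod 7) and m ≡ 1 (mod 10), then by the Chinese remainder theorem m ≡ 41 (mod 70). Since 41 ≡ 1 (mod 2) and 2 ∣ 70, we get m ≡ 1 (mod 2).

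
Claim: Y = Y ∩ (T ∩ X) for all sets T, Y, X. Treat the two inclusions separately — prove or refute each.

The sets are not equal: only the reverse inclusion holds.

(⟹) This inclusion fails. Take T = ∅, Y = {1}, X = ∅; then 1 ∈ Y but 1 ∉ Y ∩ (T ∩ X).

(⟸) Let x ∈ Y ∩ (T ∩ X). Then x ∈ T ∩ Y ∩ X, from which x ∈ Y.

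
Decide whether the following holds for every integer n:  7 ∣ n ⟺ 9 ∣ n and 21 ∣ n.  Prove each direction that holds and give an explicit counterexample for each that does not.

Only the reverse direction holds.

(⇐) Suppose 9 ∣ n and 21 ∣ n. Any common multiple of 9 and 21 is a multiple of their lcm; here lcm(9, 21) = 9·21/gcd(9, 21) = 189/3 = 63, so 63 ∣ n. Since 7 ∣ 63, it follows that 7 ∣ n.

(⇒) This fails: take n = 7. Certainly 7 ∣ 7, but 9 ∤ 7.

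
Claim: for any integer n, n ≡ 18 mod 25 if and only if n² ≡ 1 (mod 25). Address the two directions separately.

(⟹) This fails: take n = 18. Then 18 ≡ 18 (mod 25), but 18² = 324 ≡ 24 (mod 25), not 1.

(⟸) This fails: take n = 1. Then 1² = 1 ≡ 1 (mod 25), yet 1 ≡ 1 (mod 25), not 18.

(⇒) fails and (⇐) fails.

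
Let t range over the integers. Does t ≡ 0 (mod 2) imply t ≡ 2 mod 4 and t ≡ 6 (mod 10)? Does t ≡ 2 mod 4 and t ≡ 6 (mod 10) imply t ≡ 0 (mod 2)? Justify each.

Forward direction. This fails: t = 0 gives 0 ≡ 0 (mod 2) but 0 ≡ 0 (mod 4), so the conjunction on the right does not hold.

Converse. If t ≡ 2 (mod 4) and t ≡ 6 (mod 10), then by the Chinese remainder theorem t ≡ 6 (mod 20). Since 6 ≡ 0 (mod 2) and 2 ∣ 20, we get t ≡ 0 (mod 2).

Only the converse holds.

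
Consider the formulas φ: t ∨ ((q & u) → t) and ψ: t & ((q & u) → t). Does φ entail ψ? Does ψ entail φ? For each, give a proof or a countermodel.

(⇒) This fails. Under t = F, q = F, u = F, the left side is true but the right side is false.

(⇐) Assume the antecedent. If t is true, t ∨ ((q & u) → t) reduces to true regardless of the other variables. If t is false, the antecedent cannot hold. Either way t ∨ ((q & u) → t) holds.

Only the converse holds.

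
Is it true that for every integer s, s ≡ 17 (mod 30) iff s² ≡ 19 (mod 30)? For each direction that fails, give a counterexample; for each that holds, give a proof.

The forward direction holds; the converse fails.

(⇒) Suppose s ≡ 17 (mod 30). Write s = 30j + 17. Then (30j + 17)² = 900j² + 1020j + 289 = 30(30j² + 34j + 9) + 19, so s² ≡ 19 (mod 30).

(⇐) This fails: take s = 7. Then 7² = 49 ≡ 19 (mod 30), yet 7 ≡ 7 (mod 30), not 17.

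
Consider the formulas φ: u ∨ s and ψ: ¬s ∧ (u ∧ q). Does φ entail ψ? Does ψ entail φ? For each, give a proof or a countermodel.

(⇒) This fails. Under u = T, q = F, s = F, the left side is true but the right side is false.

(⇐) Assume the antecedent. If u is true, u ∨ s reduces to true regardless of the other variables. If u is false, the antecedent cannot hold. Either way u ∨ s holds.

Only the converse holds.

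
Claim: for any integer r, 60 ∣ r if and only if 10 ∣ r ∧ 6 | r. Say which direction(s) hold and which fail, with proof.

Forward direction. If 60 ∣ r, write r = 60q. Since 60 = 6·10, r = 10·(6q), so 10 ∣ r; and since 60 = 10·6, r = 6·(10q), so 6 ∣ r.

Converse. This fails: take r = 30. Both 10 ∣ 30 and 6 ∣ 30, yet 30 is not a multiple of 60 (since 30 = 0·60 + 30), so 60 ∤ 30.

Not equivalent: only (⇒) holds.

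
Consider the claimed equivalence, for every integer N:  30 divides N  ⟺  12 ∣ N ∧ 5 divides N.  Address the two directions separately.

Not equivalent: only (⇐) holds.

(⇐) Suppose 12 ∣ N and 5 ∣ N. Any common multiple of 12 and 5 is a multiple of their lcm; here gcd(12, 5) = 1, so lcm(12, 5) = 12·5 = 60, so 60 ∣ N. Since 30 ∣ 60, it follows that 30 ∣ N.

(⇒) This fails: take N = 30. Certainly 30 ∣ 30, but 12 ∤ 30.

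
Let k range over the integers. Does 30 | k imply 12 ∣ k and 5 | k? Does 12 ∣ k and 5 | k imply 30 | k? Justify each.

(⟹) This fails: take k = 30. Certainly 30 ∣ 30, but 12 ∤ 30.

(⟸) Suppose 12 ∣ k and 5 ∣ k. Any common multiple of 12 and 5 is a multiple of their lcm; here gcd(12, 5) = 1, so lcm(12, 5) = 12·5 = 60, so 60 ∣ k. Since 30 ∣ 60, it follows that 30 ∣ k.

Only the converse holds.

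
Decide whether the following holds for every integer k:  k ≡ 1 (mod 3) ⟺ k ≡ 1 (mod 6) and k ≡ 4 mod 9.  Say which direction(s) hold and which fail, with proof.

(⇒) fails; (⇐) holds.

(→) This fails: k = 1 gives 1 ≡ 1 (mod 3) but 1 ≡ 1 (mod 9), so the conjunction on the right does not hold.

(←) Conversely, if k ≡ 1 (mod 6) and k ≡ 4 (mod 9), then by the Chinese remainder theorem k ≡ 13 (mod 18). Since 13 ≡ 1 (mod 3) and 3 ∣ 18, we get k ≡ 1 (mod 3).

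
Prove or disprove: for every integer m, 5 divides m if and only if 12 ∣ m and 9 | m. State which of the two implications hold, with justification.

Neither implication holds.

Forward direction. This fails: take m = 5. Certainly 5 ∣ 5, but 12 ∤ 5.

Converse. This fails: take m = 36. Both 12 ∣ 36 and 9 ∣ 36, yet 36 is not a multiple of 5 (since 36 = 7·5 + 1), so 5 ∤ 36.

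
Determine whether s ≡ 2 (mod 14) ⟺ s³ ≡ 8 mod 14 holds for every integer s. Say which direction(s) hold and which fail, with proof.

(→) Suppose s ≡ 2 (mod 14). Write s = 14j + 2. Then (14j + 2)³ = 2744j³ + 1176j² + 168j + 8 = 14(196j³ + 84j² + 12j) + 8, so s³ ≡ 8 (mod 14).

(←) This fails: take s = 4. Then 4³ = 64 ≡ 8 (mod 14), yet 4 ≡ 4 (mod 14), not 2.

Only the forward direction holds.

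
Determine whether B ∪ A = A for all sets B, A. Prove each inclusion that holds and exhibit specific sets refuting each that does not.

(⟹) This inclusion fails. Take B = {1}, A = ∅; then 1 ∈ B ∪ A but 1 ∉ A.

(⟸) Let x ∈ A. Then either x ∈ A and x ∉ B; or x ∈ B ∩ A. In each case x ∈ B ∪ A, so A ⊆ B ∪ A.

Only the reverse inclusion holds.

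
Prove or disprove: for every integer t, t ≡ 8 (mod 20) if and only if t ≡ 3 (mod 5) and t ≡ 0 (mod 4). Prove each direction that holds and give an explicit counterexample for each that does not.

(⟹) Suppose t ≡ 8 (mod 20); write t = 20j + 8. Since 5 ∣ 20, reducing mod 5 gives t ≡ 8 ≡ 3 (mod 5); since 4 ∣ 20, reducing mod 4 gives t ≡ 8 ≡ 0 (mod 4).

(⟸) Conversely, if t ≡ 3 (mod 5) and t ≡ 0 (mod 4), then by the Chinese remainder theorem t ≡ 8 (mod 20). This is exactly t ≡ 8 (mod 20).

Both directions hold; the statement is true.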